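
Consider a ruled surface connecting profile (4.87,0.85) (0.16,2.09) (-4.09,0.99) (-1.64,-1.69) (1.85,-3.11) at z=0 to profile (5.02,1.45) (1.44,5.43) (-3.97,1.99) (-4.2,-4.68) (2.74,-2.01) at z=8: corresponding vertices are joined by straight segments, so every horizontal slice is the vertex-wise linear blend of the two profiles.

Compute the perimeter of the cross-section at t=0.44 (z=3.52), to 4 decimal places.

Cross-section at t=0.44: each vertex is (1-t)·p0[i] + t·p1[i].
  v1: (1-0.44)·(4.87,0.85) + 0.44·(5.02,1.45) = (4.9360,1.1140)
  v2: (1-0.44)·(0.16,2.09) + 0.44·(1.44,5.43) = (0.7232,3.5596)
  v3: (1-0.44)·(-4.09,0.99) + 0.44·(-3.97,1.99) = (-4.0372,1.4300)
  v4: (1-0.44)·(-1.64,-1.69) + 0.44·(-4.2,-4.68) = (-2.7664,-3.0056)
  v5: (1-0.44)·(1.85,-3.11) + 0.44·(2.74,-2.01) = (2.2416,-2.6260)
Perimeter = Σ |v_{i+1} − v_i|:
  edge 1→2: √(-4.2128² + 2.4456²) = 4.8712 (running 4.8712)
  edge 2→3: √(-4.7604² + -2.1296²) = 5.2150 (running 10.0862)
  edge 3→4: √(1.2708² + -4.4356²) = 4.6141 (running 14.7003)
  edge 4→5: √(5.0080² + 0.3796²) = 5.0224 (running 19.7227)
  edge 5→1: √(2.6944² + 3.7400²) = 4.6095 (running 24.3321)
Perimeter = 24.3321

Perimeter at t=0.44: 24.3321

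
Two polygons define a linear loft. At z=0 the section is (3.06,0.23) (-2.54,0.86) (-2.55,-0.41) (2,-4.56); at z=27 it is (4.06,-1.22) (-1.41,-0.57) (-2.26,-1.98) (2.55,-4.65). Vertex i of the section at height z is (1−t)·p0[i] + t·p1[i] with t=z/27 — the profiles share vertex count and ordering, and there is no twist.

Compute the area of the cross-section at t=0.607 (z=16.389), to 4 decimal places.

Area at t=0.607: 15.4069

Cross-section at t=0.607: each vertex is (1-t)·p0[i] + t·p1[i].
  v1: (1-0.607)·(3.06,0.23) + 0.607·(4.06,-1.22) = (3.6670,-0.6502)
  v2: (1-0.607)·(-2.54,0.86) + 0.607·(-1.41,-0.57) = (-1.8541,-0.0080)
  v3: (1-0.607)·(-2.55,-0.41) + 0.607·(-2.26,-1.98) = (-2.3740,-1.3630)
  v4: (1-0.607)·(2,-4.56) + 0.607·(2.55,-4.65) = (2.3338,-4.6146)
Shoelace sum Σ(x_i·y_{i+1} − x_{i+1}·y_i):
  i=1: 3.6670·-0.0080 − -1.8541·-0.6502 = -1.2348 (running -1.2348)
  i=2: -1.8541·-1.3630 − -2.3740·-0.0080 = +2.5081 (running +1.2733)
  i=3: -2.3740·-4.6146 − 2.3338·-1.3630 = +14.1360 (running +15.4093)
  i=4: 2.3338·-0.6502 − 3.6670·-4.6146 = +15.4045 (running +30.8138)
Area = |Σ|/2 = |30.8138|/2 = 15.4069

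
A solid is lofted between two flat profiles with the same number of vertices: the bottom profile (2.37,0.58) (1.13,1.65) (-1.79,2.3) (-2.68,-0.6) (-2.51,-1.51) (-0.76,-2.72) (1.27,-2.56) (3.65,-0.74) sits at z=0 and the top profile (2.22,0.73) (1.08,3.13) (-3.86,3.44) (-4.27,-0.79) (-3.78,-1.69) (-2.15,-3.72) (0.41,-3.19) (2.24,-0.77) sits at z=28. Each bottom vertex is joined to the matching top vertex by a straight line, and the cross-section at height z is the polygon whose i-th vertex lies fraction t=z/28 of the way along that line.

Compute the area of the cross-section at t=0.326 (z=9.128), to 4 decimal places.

Area at t=0.326: 25.4694

Cross-section at t=0.326: each vertex is (1-t)·p0[i] + t·p1[i].
  v1: (1-0.326)·(2.37,0.58) + 0.326·(2.22,0.73) = (2.3211,0.6289)
  v2: (1-0.326)·(1.13,1.65) + 0.326·(1.08,3.13) = (1.1137,2.1325)
  v3: (1-0.326)·(-1.79,2.3) + 0.326·(-3.86,3.44) = (-2.4648,2.6716)
  v4: (1-0.326)·(-2.68,-0.6) + 0.326·(-4.27,-0.79) = (-3.1983,-0.6619)
  v5: (1-0.326)·(-2.51,-1.51) + 0.326·(-3.78,-1.69) = (-2.9240,-1.5687)
  v6: (1-0.326)·(-0.76,-2.72) + 0.326·(-2.15,-3.72) = (-1.2131,-3.0460)
  v7: (1-0.326)·(1.27,-2.56) + 0.326·(0.41,-3.19) = (0.9896,-2.7654)
  v8: (1-0.326)·(3.65,-0.74) + 0.326·(2.24,-0.77) = (3.1903,-0.7498)
Shoelace sum Σ(x_i·y_{i+1} − x_{i+1}·y_i):
  i=1: 2.3211·2.1325 − 1.1137·0.6289 = +4.2493 (running +4.2493)
  i=2: 1.1137·2.6716 − -2.4648·2.1325 = +8.2316 (running +12.4809)
  i=3: -2.4648·-0.6619 − -3.1983·2.6716 = +10.1764 (running +22.6573)
  i=4: -3.1983·-1.5687 − -2.9240·-0.6619 = +3.0816 (running +25.7389)
  i=5: -2.9240·-3.0460 − -1.2131·-1.5687 = +7.0035 (running +32.7424)
  i=6: -1.2131·-2.7654 − 0.9896·-3.0460 = +6.3692 (running +39.1117)
  i=7: 0.9896·-0.7498 − 3.1903·-2.7654 = +8.0805 (running +47.1922)
  i=8: 3.1903·0.6289 − 2.3211·-0.7498 = +3.7467 (running +50.9389)
Area = |Σ|/2 = |50.9389|/2 = 25.4694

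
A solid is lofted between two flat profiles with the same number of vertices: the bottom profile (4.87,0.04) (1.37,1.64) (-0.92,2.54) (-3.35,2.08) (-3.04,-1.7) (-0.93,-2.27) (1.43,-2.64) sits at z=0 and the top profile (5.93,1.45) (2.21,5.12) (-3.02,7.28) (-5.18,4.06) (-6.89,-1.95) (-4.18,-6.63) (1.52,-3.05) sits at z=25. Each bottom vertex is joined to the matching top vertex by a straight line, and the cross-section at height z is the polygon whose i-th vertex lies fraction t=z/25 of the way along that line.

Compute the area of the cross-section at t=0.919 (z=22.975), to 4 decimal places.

Area at t=0.919: 93.8074

Cross-section at t=0.919: each vertex is (1-t)·p0[i] + t·p1[i].
  v1: (1-0.919)·(4.87,0.04) + 0.919·(5.93,1.45) = (5.8441,1.3358)
  v2: (1-0.919)·(1.37,1.64) + 0.919·(2.21,5.12) = (2.1420,4.8381)
  v3: (1-0.919)·(-0.92,2.54) + 0.919·(-3.02,7.28) = (-2.8499,6.8961)
  v4: (1-0.919)·(-3.35,2.08) + 0.919·(-5.18,4.06) = (-5.0318,3.8996)
  v5: (1-0.919)·(-3.04,-1.7) + 0.919·(-6.89,-1.95) = (-6.5781,-1.9298)
  v6: (1-0.919)·(-0.93,-2.27) + 0.919·(-4.18,-6.63) = (-3.9167,-6.2768)
  v7: (1-0.919)·(1.43,-2.64) + 0.919·(1.52,-3.05) = (1.5127,-3.0168)
Shoelace sum Σ(x_i·y_{i+1} − x_{i+1}·y_i):
  i=1: 5.8441·4.8381 − 2.1420·1.3358 = +25.4134 (running +25.4134)
  i=2: 2.1420·6.8961 − -2.8499·4.8381 = +28.5592 (running +53.9727)
  i=3: -2.8499·3.8996 − -5.0318·6.8961 = +23.5859 (running +77.5585)
  i=4: -5.0318·-1.9298 − -6.5781·3.8996 = +35.3623 (running +112.9209)
  i=5: -6.5781·-6.2768 − -3.9167·-1.9298 = +33.7316 (running +146.6525)
  i=6: -3.9167·-3.0168 − 1.5127·-6.2768 = +21.3111 (running +167.9636)
  i=7: 1.5127·1.3358 − 5.8441·-3.0168 = +19.6512 (running +187.6148)
Area = |Σ|/2 = |187.6148|/2 = 93.8074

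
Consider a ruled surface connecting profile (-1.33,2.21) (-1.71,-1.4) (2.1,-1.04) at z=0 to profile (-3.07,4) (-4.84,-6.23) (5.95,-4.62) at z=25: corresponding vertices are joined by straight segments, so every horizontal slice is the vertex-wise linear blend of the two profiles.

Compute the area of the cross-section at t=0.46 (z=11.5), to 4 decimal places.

Area at t=0.46: 22.8858

Cross-section at t=0.46: each vertex is (1-t)·p0[i] + t·p1[i].
  v1: (1-0.46)·(-1.33,2.21) + 0.46·(-3.07,4) = (-2.1304,3.0334)
  v2: (1-0.46)·(-1.71,-1.4) + 0.46·(-4.84,-6.23) = (-3.1498,-3.6218)
  v3: (1-0.46)·(2.1,-1.04) + 0.46·(5.95,-4.62) = (3.8710,-2.6868)
Shoelace sum Σ(x_i·y_{i+1} − x_{i+1}·y_i):
  i=1: -2.1304·-3.6218 − -3.1498·3.0334 = +17.2705 (running +17.2705)
  i=2: -3.1498·-2.6868 − 3.8710·-3.6218 = +22.4829 (running +39.7534)
  i=3: 3.8710·3.0334 − -2.1304·-2.6868 = +6.0183 (running +45.7717)
Area = |Σ|/2 = |45.7717|/2 = 22.8858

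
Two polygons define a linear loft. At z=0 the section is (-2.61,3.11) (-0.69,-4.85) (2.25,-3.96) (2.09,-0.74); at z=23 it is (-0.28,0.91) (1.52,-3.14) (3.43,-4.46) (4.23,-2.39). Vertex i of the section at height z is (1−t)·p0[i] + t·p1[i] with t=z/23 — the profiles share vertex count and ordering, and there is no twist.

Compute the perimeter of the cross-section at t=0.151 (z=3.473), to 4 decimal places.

Perimeter at t=0.151: 19.4978

Cross-section at t=0.151: each vertex is (1-t)·p0[i] + t·p1[i].
  v1: (1-0.151)·(-2.61,3.11) + 0.151·(-0.28,0.91) = (-2.2582,2.7778)
  v2: (1-0.151)·(-0.69,-4.85) + 0.151·(1.52,-3.14) = (-0.3563,-4.5918)
  v3: (1-0.151)·(2.25,-3.96) + 0.151·(3.43,-4.46) = (2.4282,-4.0355)
  v4: (1-0.151)·(2.09,-0.74) + 0.151·(4.23,-2.39) = (2.4131,-0.9891)
Perimeter = Σ |v_{i+1} − v_i|:
  edge 1→2: √(1.9019² + -7.3696²) = 7.6110 (running 7.6110)
  edge 2→3: √(2.7845² + 0.5563²) = 2.8395 (running 10.4505)
  edge 3→4: √(-0.0150² + 3.0463²) = 3.0464 (running 13.4969)
  edge 4→1: √(-4.6713² + 3.7670²) = 6.0009 (running 19.4978)
Perimeter = 19.4978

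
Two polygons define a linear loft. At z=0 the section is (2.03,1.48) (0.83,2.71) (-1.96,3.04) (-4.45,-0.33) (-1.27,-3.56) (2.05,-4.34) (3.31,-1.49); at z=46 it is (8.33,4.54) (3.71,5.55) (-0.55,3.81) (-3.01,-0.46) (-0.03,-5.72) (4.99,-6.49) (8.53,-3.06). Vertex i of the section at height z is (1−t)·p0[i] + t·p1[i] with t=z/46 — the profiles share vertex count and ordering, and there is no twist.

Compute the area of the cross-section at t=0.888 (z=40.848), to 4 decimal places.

Area at t=0.888: 94.7738

Cross-section at t=0.888: each vertex is (1-t)·p0[i] + t·p1[i].
  v1: (1-0.888)·(2.03,1.48) + 0.888·(8.33,4.54) = (7.6244,4.1973)
  v2: (1-0.888)·(0.83,2.71) + 0.888·(3.71,5.55) = (3.3874,5.2319)
  v3: (1-0.888)·(-1.96,3.04) + 0.888·(-0.55,3.81) = (-0.7079,3.7238)
  v4: (1-0.888)·(-4.45,-0.33) + 0.888·(-3.01,-0.46) = (-3.1713,-0.4454)
  v5: (1-0.888)·(-1.27,-3.56) + 0.888·(-0.03,-5.72) = (-0.1689,-5.4781)
  v6: (1-0.888)·(2.05,-4.34) + 0.888·(4.99,-6.49) = (4.6607,-6.2492)
  v7: (1-0.888)·(3.31,-1.49) + 0.888·(8.53,-3.06) = (7.9454,-2.8842)
Shoelace sum Σ(x_i·y_{i+1} − x_{i+1}·y_i):
  i=1: 7.6244·5.2319 − 3.3874·4.1973 = +25.6722 (running +25.6722)
  i=2: 3.3874·3.7238 − -0.7079·5.2319 = +16.3178 (running +41.9900)
  i=3: -0.7079·-0.4454 − -3.1713·3.7238 = +12.1244 (running +54.1144)
  i=4: -3.1713·-5.4781 − -0.1689·-0.4454 = +17.2973 (running +71.4117)
  i=5: -0.1689·-6.2492 − 4.6607·-5.4781 = +26.5872 (running +97.9989)
  i=6: 4.6607·-2.8842 − 7.9454·-6.2492 = +36.2099 (running +134.2088)
  i=7: 7.9454·4.1973 − 7.6244·-2.8842 = +55.3389 (running +189.5477)
Area = |Σ|/2 = |189.5477|/2 = 94.7738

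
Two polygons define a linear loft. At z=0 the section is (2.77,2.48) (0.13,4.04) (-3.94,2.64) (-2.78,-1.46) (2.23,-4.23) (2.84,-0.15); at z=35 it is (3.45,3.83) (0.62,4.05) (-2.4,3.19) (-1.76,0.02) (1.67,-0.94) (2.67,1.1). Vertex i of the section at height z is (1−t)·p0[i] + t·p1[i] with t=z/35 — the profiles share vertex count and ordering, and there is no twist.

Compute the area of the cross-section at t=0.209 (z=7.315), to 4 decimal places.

Area at t=0.209: 33.3725

Cross-section at t=0.209: each vertex is (1-t)·p0[i] + t·p1[i].
  v1: (1-0.209)·(2.77,2.48) + 0.209·(3.45,3.83) = (2.9121,2.7622)
  v2: (1-0.209)·(0.13,4.04) + 0.209·(0.62,4.05) = (0.2324,4.0421)
  v3: (1-0.209)·(-3.94,2.64) + 0.209·(-2.4,3.19) = (-3.6181,2.7550)
  v4: (1-0.209)·(-2.78,-1.46) + 0.209·(-1.76,0.02) = (-2.5668,-1.1507)
  v5: (1-0.209)·(2.23,-4.23) + 0.209·(1.67,-0.94) = (2.1130,-3.5424)
  v6: (1-0.209)·(2.84,-0.15) + 0.209·(2.67,1.1) = (2.8045,0.1113)
Shoelace sum Σ(x_i·y_{i+1} − x_{i+1}·y_i):
  i=1: 2.9121·4.0421 − 0.2324·2.7622 = +11.1291 (running +11.1291)
  i=2: 0.2324·2.7550 − -3.6181·4.0421 = +15.2651 (running +26.3942)
  i=3: -3.6181·-1.1507 − -2.5668·2.7550 = +11.2348 (running +37.6290)
  i=4: -2.5668·-3.5424 − 2.1130·-1.1507 = +11.5240 (running +49.1530)
  i=5: 2.1130·0.1113 − 2.8045·-3.5424 = +10.1696 (running +59.3226)
  i=6: 2.8045·2.7622 − 2.9121·0.1113 = +7.4224 (running +66.7450)
Area = |Σ|/2 = |66.7450|/2 = 33.3725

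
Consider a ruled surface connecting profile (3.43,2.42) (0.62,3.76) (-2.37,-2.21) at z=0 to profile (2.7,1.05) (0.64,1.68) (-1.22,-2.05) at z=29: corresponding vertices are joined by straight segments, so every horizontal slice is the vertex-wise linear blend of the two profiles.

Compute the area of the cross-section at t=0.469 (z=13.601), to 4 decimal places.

Cross-section at t=0.469: each vertex is (1-t)·p0[i] + t·p1[i].
  v1: (1-0.469)·(3.43,2.42) + 0.469·(2.7,1.05) = (3.0876,1.7775)
  v2: (1-0.469)·(0.62,3.76) + 0.469·(0.64,1.68) = (0.6294,2.7845)
  v3: (1-0.469)·(-2.37,-2.21) + 0.469·(-1.22,-2.05) = (-1.8307,-2.1350)
Shoelace sum Σ(x_i·y_{i+1} − x_{i+1}·y_i):
  i=1: 3.0876·2.7845 − 0.6294·1.7775 = +7.4787 (running +7.4787)
  i=2: 0.6294·-2.1350 − -1.8307·2.7845 = +3.7537 (running +11.2324)
  i=3: -1.8307·1.7775 − 3.0876·-2.1350 = +3.3380 (running +14.5705)
Area = |Σ|/2 = |14.5705|/2 = 7.2852

Area at t=0.469: 7.2852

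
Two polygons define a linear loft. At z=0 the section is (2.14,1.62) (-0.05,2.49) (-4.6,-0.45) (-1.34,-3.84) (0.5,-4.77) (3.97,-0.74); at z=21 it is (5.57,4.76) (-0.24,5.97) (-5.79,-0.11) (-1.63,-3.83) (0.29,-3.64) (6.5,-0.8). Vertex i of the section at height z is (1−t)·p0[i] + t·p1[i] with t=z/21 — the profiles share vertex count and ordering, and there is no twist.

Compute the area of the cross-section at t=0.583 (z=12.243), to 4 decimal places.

Cross-section at t=0.583: each vertex is (1-t)·p0[i] + t·p1[i].
  v1: (1-0.583)·(2.14,1.62) + 0.583·(5.57,4.76) = (4.1397,3.4506)
  v2: (1-0.583)·(-0.05,2.49) + 0.583·(-0.24,5.97) = (-0.1608,4.5188)
  v3: (1-0.583)·(-4.6,-0.45) + 0.583·(-5.79,-0.11) = (-5.2938,-0.2518)
  v4: (1-0.583)·(-1.34,-3.84) + 0.583·(-1.63,-3.83) = (-1.5091,-3.8342)
  v5: (1-0.583)·(0.5,-4.77) + 0.583·(0.29,-3.64) = (0.3776,-4.1112)
  v6: (1-0.583)·(3.97,-0.74) + 0.583·(6.5,-0.8) = (5.4450,-0.7750)
Shoelace sum Σ(x_i·y_{i+1} − x_{i+1}·y_i):
  i=1: 4.1397·4.5188 − -0.1608·3.4506 = +19.2614 (running +19.2614)
  i=2: -0.1608·-0.2518 − -5.2938·4.5188 = +23.9622 (running +43.2235)
  i=3: -5.2938·-3.8342 − -1.5091·-0.2518 = +19.9173 (running +63.1408)
  i=4: -1.5091·-4.1112 − 0.3776·-3.8342 = +7.6518 (running +70.7926)
  i=5: 0.3776·-0.7750 − 5.4450·-4.1112 = +22.0929 (running +92.8855)
  i=6: 5.4450·3.4506 − 4.1397·-0.7750 = +21.9968 (running +114.8822)
Area = |Σ|/2 = |114.8822|/2 = 57.4411

Area at t=0.583: 57.4411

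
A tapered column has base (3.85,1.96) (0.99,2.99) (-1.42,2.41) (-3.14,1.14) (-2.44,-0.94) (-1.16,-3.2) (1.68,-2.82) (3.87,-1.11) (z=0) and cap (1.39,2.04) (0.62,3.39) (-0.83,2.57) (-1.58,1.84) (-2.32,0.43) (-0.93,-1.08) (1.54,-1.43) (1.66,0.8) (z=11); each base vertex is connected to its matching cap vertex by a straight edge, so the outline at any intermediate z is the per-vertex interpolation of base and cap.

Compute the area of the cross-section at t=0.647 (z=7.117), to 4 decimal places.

Cross-section at t=0.647: each vertex is (1-t)·p0[i] + t·p1[i].
  v1: (1-0.647)·(3.85,1.96) + 0.647·(1.39,2.04) = (2.2584,2.0118)
  v2: (1-0.647)·(0.99,2.99) + 0.647·(0.62,3.39) = (0.7506,3.2488)
  v3: (1-0.647)·(-1.42,2.41) + 0.647·(-0.83,2.57) = (-1.0383,2.5135)
  v4: (1-0.647)·(-3.14,1.14) + 0.647·(-1.58,1.84) = (-2.1307,1.5929)
  v5: (1-0.647)·(-2.44,-0.94) + 0.647·(-2.32,0.43) = (-2.3624,-0.0536)
  v6: (1-0.647)·(-1.16,-3.2) + 0.647·(-0.93,-1.08) = (-1.0112,-1.8284)
  v7: (1-0.647)·(1.68,-2.82) + 0.647·(1.54,-1.43) = (1.5894,-1.9207)
  v8: (1-0.647)·(3.87,-1.11) + 0.647·(1.66,0.8) = (2.4401,0.1258)
Shoelace sum Σ(x_i·y_{i+1} − x_{i+1}·y_i):
  i=1: 2.2584·3.2488 − 0.7506·2.0118 = +5.8270 (running +5.8270)
  i=2: 0.7506·2.5135 − -1.0383·3.2488 = +5.2598 (running +11.0868)
  i=3: -1.0383·1.5929 − -2.1307·2.5135 = +3.7016 (running +14.7884)
  i=4: -2.1307·-0.0536 − -2.3624·1.5929 = +3.8772 (running +18.6657)
  i=5: -2.3624·-1.8284 − -1.0112·-0.0536 = +4.2650 (running +22.9307)
  i=6: -1.0112·-1.9207 − 1.5894·-1.8284 = +4.8482 (running +27.7789)
  i=7: 1.5894·0.1258 − 2.4401·-1.9207 = +4.8866 (running +32.6655)
  i=8: 2.4401·2.0118 − 2.2584·0.1258 = +4.6249 (running +37.2904)
Area = |Σ|/2 = |37.2904|/2 = 18.6452

Area at t=0.647: 18.6452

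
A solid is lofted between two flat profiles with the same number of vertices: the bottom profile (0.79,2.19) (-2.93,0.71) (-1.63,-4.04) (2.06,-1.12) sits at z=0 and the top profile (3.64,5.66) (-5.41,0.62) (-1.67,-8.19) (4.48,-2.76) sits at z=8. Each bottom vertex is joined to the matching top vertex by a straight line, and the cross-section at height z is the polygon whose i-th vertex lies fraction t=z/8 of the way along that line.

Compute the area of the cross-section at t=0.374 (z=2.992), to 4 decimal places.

Cross-section at t=0.374: each vertex is (1-t)·p0[i] + t·p1[i].
  v1: (1-0.374)·(0.79,2.19) + 0.374·(3.64,5.66) = (1.8559,3.4878)
  v2: (1-0.374)·(-2.93,0.71) + 0.374·(-5.41,0.62) = (-3.8575,0.6763)
  v3: (1-0.374)·(-1.63,-4.04) + 0.374·(-1.67,-8.19) = (-1.6450,-5.5921)
  v4: (1-0.374)·(2.06,-1.12) + 0.374·(4.48,-2.76) = (2.9651,-1.7334)
Shoelace sum Σ(x_i·y_{i+1} − x_{i+1}·y_i):
  i=1: 1.8559·0.6763 − -3.8575·3.4878 = +14.7094 (running +14.7094)
  i=2: -3.8575·-5.5921 − -1.6450·0.6763 = +22.6842 (running +37.3936)
  i=3: -1.6450·-1.7334 − 2.9651·-5.5921 = +19.4323 (running +56.8259)
  i=4: 2.9651·3.4878 − 1.8559·-1.7334 = +13.5585 (running +70.3844)
Area = |Σ|/2 = |70.3844|/2 = 35.1922

Area at t=0.374: 35.1922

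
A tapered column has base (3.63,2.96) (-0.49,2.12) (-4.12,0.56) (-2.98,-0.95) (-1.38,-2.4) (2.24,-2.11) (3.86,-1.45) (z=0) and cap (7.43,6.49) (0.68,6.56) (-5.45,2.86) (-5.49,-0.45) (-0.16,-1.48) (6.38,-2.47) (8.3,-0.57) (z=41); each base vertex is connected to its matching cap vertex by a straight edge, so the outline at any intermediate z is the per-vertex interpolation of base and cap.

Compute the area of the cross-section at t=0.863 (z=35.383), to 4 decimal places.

Cross-section at t=0.863: each vertex is (1-t)·p0[i] + t·p1[i].
  v1: (1-0.863)·(3.63,2.96) + 0.863·(7.43,6.49) = (6.9094,6.0064)
  v2: (1-0.863)·(-0.49,2.12) + 0.863·(0.68,6.56) = (0.5197,5.9517)
  v3: (1-0.863)·(-4.12,0.56) + 0.863·(-5.45,2.86) = (-5.2678,2.5449)
  v4: (1-0.863)·(-2.98,-0.95) + 0.863·(-5.49,-0.45) = (-5.1461,-0.5185)
  v5: (1-0.863)·(-1.38,-2.4) + 0.863·(-0.16,-1.48) = (-0.3271,-1.6060)
  v6: (1-0.863)·(2.24,-2.11) + 0.863·(6.38,-2.47) = (5.8128,-2.4207)
  v7: (1-0.863)·(3.86,-1.45) + 0.863·(8.3,-0.57) = (7.6917,-0.6906)
Shoelace sum Σ(x_i·y_{i+1} − x_{i+1}·y_i):
  i=1: 6.9094·5.9517 − 0.5197·6.0064 = +38.0012 (running +38.0012)
  i=2: 0.5197·2.5449 − -5.2678·5.9517 = +32.6750 (running +70.6763)
  i=3: -5.2678·-0.5185 − -5.1461·2.5449 = +15.8277 (running +86.5040)
  i=4: -5.1461·-1.6060 − -0.3271·-0.5185 = +8.0953 (running +94.5993)
  i=5: -0.3271·-2.4207 − 5.8128·-1.6060 = +10.1275 (running +104.7268)
  i=6: 5.8128·-0.6906 − 7.6917·-2.4207 = +14.6051 (running +119.3319)
  i=7: 7.6917·6.0064 − 6.9094·-0.6906 = +50.9708 (running +170.3027)
Area = |Σ|/2 = |170.3027|/2 = 85.1513

Area at t=0.863: 85.1513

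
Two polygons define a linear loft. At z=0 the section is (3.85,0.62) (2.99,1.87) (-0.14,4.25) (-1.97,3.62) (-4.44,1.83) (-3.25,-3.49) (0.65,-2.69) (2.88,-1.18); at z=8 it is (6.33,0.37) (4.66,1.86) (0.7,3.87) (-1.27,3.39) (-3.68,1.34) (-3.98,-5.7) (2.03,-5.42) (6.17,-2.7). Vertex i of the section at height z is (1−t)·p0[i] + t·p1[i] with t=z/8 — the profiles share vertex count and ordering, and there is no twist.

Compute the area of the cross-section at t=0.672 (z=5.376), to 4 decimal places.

Area at t=0.672: 63.4124

Cross-section at t=0.672: each vertex is (1-t)·p0[i] + t·p1[i].
  v1: (1-0.672)·(3.85,0.62) + 0.672·(6.33,0.37) = (5.5166,0.4520)
  v2: (1-0.672)·(2.99,1.87) + 0.672·(4.66,1.86) = (4.1122,1.8633)
  v3: (1-0.672)·(-0.14,4.25) + 0.672·(0.7,3.87) = (0.4245,3.9946)
  v4: (1-0.672)·(-1.97,3.62) + 0.672·(-1.27,3.39) = (-1.4996,3.4654)
  v5: (1-0.672)·(-4.44,1.83) + 0.672·(-3.68,1.34) = (-3.9293,1.5007)
  v6: (1-0.672)·(-3.25,-3.49) + 0.672·(-3.98,-5.7) = (-3.7406,-4.9751)
  v7: (1-0.672)·(0.65,-2.69) + 0.672·(2.03,-5.42) = (1.5774,-4.5246)
  v8: (1-0.672)·(2.88,-1.18) + 0.672·(6.17,-2.7) = (5.0909,-2.2014)
Shoelace sum Σ(x_i·y_{i+1} − x_{i+1}·y_i):
  i=1: 5.5166·1.8633 − 4.1122·0.4520 = +8.4202 (running +8.4202)
  i=2: 4.1122·3.9946 − 0.4245·1.8633 = +15.6360 (running +24.0562)
  i=3: 0.4245·3.4654 − -1.4996·3.9946 = +7.4614 (running +31.5175)
  i=4: -1.4996·1.5007 − -3.9293·3.4654 = +11.3662 (running +42.8837)
  i=5: -3.9293·-4.9751 − -3.7406·1.5007 = +25.1622 (running +68.0459)
  i=6: -3.7406·-4.5246 − 1.5774·-4.9751 = +24.7719 (running +92.8178)
  i=7: 1.5774·-2.2014 − 5.0909·-4.5246 = +19.5615 (running +112.3794)
  i=8: 5.0909·0.4520 − 5.5166·-2.2014 = +14.4455 (running +126.8248)
Area = |Σ|/2 = |126.8248|/2 = 63.4124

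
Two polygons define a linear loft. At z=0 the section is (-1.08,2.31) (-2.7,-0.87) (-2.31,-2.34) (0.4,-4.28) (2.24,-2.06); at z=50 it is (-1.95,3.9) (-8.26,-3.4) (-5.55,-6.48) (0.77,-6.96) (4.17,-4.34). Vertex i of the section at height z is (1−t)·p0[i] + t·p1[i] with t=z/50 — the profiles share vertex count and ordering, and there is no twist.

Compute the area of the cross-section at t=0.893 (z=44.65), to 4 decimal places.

Cross-section at t=0.893: each vertex is (1-t)·p0[i] + t·p1[i].
  v1: (1-0.893)·(-1.08,2.31) + 0.893·(-1.95,3.9) = (-1.8569,3.7299)
  v2: (1-0.893)·(-2.7,-0.87) + 0.893·(-8.26,-3.4) = (-7.6651,-3.1293)
  v3: (1-0.893)·(-2.31,-2.34) + 0.893·(-5.55,-6.48) = (-5.2033,-6.0370)
  v4: (1-0.893)·(0.4,-4.28) + 0.893·(0.77,-6.96) = (0.7304,-6.6732)
  v5: (1-0.893)·(2.24,-2.06) + 0.893·(4.17,-4.34) = (3.9635,-4.0960)
Shoelace sum Σ(x_i·y_{i+1} − x_{i+1}·y_i):
  i=1: -1.8569·-3.1293 − -7.6651·3.7299 = +34.4006 (running +34.4006)
  i=2: -7.6651·-6.0370 − -5.2033·-3.1293 = +29.9915 (running +64.3921)
  i=3: -5.2033·-6.6732 − 0.7304·-6.0370 = +39.1325 (running +103.5246)
  i=4: 0.7304·-4.0960 − 3.9635·-6.6732 = +23.4575 (running +126.9821)
  i=5: 3.9635·3.7299 − -1.8569·-4.0960 = +7.1773 (running +134.1595)
Area = |Σ|/2 = |134.1595|/2 = 67.0797

Area at t=0.893: 67.0797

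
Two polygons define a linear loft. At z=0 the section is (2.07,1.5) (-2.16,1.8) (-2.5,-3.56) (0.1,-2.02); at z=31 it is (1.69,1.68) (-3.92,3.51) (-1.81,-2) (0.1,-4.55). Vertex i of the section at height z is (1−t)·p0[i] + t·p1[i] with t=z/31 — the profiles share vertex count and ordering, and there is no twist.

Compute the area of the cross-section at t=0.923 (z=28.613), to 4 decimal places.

Cross-section at t=0.923: each vertex is (1-t)·p0[i] + t·p1[i].
  v1: (1-0.923)·(2.07,1.5) + 0.923·(1.69,1.68) = (1.7193,1.6661)
  v2: (1-0.923)·(-2.16,1.8) + 0.923·(-3.92,3.51) = (-3.7845,3.3783)
  v3: (1-0.923)·(-2.5,-3.56) + 0.923·(-1.81,-2) = (-1.8631,-2.1201)
  v4: (1-0.923)·(0.1,-2.02) + 0.923·(0.1,-4.55) = (0.1000,-4.3552)
Shoelace sum Σ(x_i·y_{i+1} − x_{i+1}·y_i):
  i=1: 1.7193·3.3783 − -3.7845·1.6661 = +12.1137 (running +12.1137)
  i=2: -3.7845·-2.1201 − -1.8631·3.3783 = +14.3178 (running +26.4315)
  i=3: -1.8631·-4.3552 − 0.1000·-2.1201 = +8.3263 (running +34.7578)
  i=4: 0.1000·1.6661 − 1.7193·-4.3552 = +7.6543 (running +42.4121)
Area = |Σ|/2 = |42.4121|/2 = 21.2061

Area at t=0.923: 21.2061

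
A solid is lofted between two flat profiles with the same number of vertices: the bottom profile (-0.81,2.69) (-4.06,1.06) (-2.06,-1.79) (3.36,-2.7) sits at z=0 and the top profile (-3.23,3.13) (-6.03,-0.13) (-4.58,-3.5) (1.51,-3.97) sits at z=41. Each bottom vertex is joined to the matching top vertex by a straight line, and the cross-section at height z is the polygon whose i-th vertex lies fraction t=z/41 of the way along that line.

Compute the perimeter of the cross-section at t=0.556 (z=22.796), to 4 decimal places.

Perimeter at t=0.556: 21.0938

Cross-section at t=0.556: each vertex is (1-t)·p0[i] + t·p1[i].
  v1: (1-0.556)·(-0.81,2.69) + 0.556·(-3.23,3.13) = (-2.1555,2.9346)
  v2: (1-0.556)·(-4.06,1.06) + 0.556·(-6.03,-0.13) = (-5.1553,0.3984)
  v3: (1-0.556)·(-2.06,-1.79) + 0.556·(-4.58,-3.5) = (-3.4611,-2.7408)
  v4: (1-0.556)·(3.36,-2.7) + 0.556·(1.51,-3.97) = (2.3314,-3.4061)
Perimeter = Σ |v_{i+1} − v_i|:
  edge 1→2: √(-2.9998² + -2.5363²) = 3.9283 (running 3.9283)
  edge 2→3: √(1.6942² + -3.1391²) = 3.5671 (running 7.4954)
  edge 3→4: √(5.7925² + -0.6654²) = 5.8306 (running 13.3260)
  edge 4→1: √(-4.4869² + 6.3408²) = 7.7677 (running 21.0938)
Perimeter = 21.0938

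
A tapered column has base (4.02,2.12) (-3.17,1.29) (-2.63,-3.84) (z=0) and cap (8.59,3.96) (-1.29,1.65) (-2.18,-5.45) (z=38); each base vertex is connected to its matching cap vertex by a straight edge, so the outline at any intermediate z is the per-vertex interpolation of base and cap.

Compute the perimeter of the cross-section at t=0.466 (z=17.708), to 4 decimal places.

Perimeter at t=0.466: 26.0616

Cross-section at t=0.466: each vertex is (1-t)·p0[i] + t·p1[i].
  v1: (1-0.466)·(4.02,2.12) + 0.466·(8.59,3.96) = (6.1496,2.9774)
  v2: (1-0.466)·(-3.17,1.29) + 0.466·(-1.29,1.65) = (-2.2939,1.4578)
  v3: (1-0.466)·(-2.63,-3.84) + 0.466·(-2.18,-5.45) = (-2.4203,-4.5903)
Perimeter = Σ |v_{i+1} − v_i|:
  edge 1→2: √(-8.4435² + -1.5197²) = 8.5792 (running 8.5792)
  edge 2→3: √(-0.1264² + -6.0480²) = 6.0493 (running 14.6285)
  edge 3→1: √(8.5699² + 7.5677²) = 11.4330 (running 26.0616)
Perimeter = 26.0616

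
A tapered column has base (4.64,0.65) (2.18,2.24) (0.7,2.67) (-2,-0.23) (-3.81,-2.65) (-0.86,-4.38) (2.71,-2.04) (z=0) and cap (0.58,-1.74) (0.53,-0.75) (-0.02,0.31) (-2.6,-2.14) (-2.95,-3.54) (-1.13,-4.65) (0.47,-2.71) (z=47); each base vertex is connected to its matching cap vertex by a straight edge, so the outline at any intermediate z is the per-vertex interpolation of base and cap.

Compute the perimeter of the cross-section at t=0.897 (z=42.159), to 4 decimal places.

Cross-section at t=0.897: each vertex is (1-t)·p0[i] + t·p1[i].
  v1: (1-0.897)·(4.64,0.65) + 0.897·(0.58,-1.74) = (0.9982,-1.4938)
  v2: (1-0.897)·(2.18,2.24) + 0.897·(0.53,-0.75) = (0.7000,-0.4420)
  v3: (1-0.897)·(0.7,2.67) + 0.897·(-0.02,0.31) = (0.0542,0.5531)
  v4: (1-0.897)·(-2,-0.23) + 0.897·(-2.6,-2.14) = (-2.5382,-1.9433)
  v5: (1-0.897)·(-3.81,-2.65) + 0.897·(-2.95,-3.54) = (-3.0386,-3.4483)
  v6: (1-0.897)·(-0.86,-4.38) + 0.897·(-1.13,-4.65) = (-1.1022,-4.6222)
  v7: (1-0.897)·(2.71,-2.04) + 0.897·(0.47,-2.71) = (0.7007,-2.6410)
Perimeter = Σ |v_{i+1} − v_i|:
  edge 1→2: √(-0.2982² + 1.0518²) = 1.0933 (running 1.0933)
  edge 2→3: √(-0.6458² + 0.9951²) = 1.1863 (running 2.2796)
  edge 3→4: √(-2.5924² + -2.4964²) = 3.5989 (running 5.8785)
  edge 4→5: √(-0.5004² + -1.5051²) = 1.5861 (running 7.4645)
  edge 5→6: √(1.9364² + -1.1739²) = 2.2644 (running 9.7289)
  edge 6→7: √(1.8029² + 1.9812²) = 2.6787 (running 12.4077)
  edge 7→1: √(0.2975² + 1.1472²) = 1.1851 (running 13.5928)
Perimeter = 13.5928

Perimeter at t=0.897: 13.5928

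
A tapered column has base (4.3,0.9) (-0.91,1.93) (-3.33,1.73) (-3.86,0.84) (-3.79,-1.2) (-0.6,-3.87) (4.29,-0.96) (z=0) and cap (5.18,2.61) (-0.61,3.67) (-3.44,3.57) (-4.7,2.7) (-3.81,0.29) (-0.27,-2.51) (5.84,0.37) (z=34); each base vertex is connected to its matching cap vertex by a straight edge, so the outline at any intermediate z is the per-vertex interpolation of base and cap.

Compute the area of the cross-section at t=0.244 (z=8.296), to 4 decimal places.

Cross-section at t=0.244: each vertex is (1-t)·p0[i] + t·p1[i].
  v1: (1-0.244)·(4.3,0.9) + 0.244·(5.18,2.61) = (4.5147,1.3172)
  v2: (1-0.244)·(-0.91,1.93) + 0.244·(-0.61,3.67) = (-0.8368,2.3546)
  v3: (1-0.244)·(-3.33,1.73) + 0.244·(-3.44,3.57) = (-3.3568,2.1790)
  v4: (1-0.244)·(-3.86,0.84) + 0.244·(-4.7,2.7) = (-4.0650,1.2938)
  v5: (1-0.244)·(-3.79,-1.2) + 0.244·(-3.81,0.29) = (-3.7949,-0.8364)
  v6: (1-0.244)·(-0.6,-3.87) + 0.244·(-0.27,-2.51) = (-0.5195,-3.5382)
  v7: (1-0.244)·(4.29,-0.96) + 0.244·(5.84,0.37) = (4.6682,-0.6355)
Shoelace sum Σ(x_i·y_{i+1} − x_{i+1}·y_i):
  i=1: 4.5147·2.3546 − -0.8368·1.3172 = +11.7324 (running +11.7324)
  i=2: -0.8368·2.1790 − -3.3568·2.3546 = +6.0805 (running +17.8130)
  i=3: -3.3568·1.2938 − -4.0650·2.1790 = +4.5142 (running +22.3271)
  i=4: -4.0650·-0.8364 − -3.7949·1.2938 = +8.3101 (running +30.6372)
  i=5: -3.7949·-3.5382 − -0.5195·-0.8364 = +12.9924 (running +43.6296)
  i=6: -0.5195·-0.6355 − 4.6682·-3.5382 = +16.8470 (running +60.4765)
  i=7: 4.6682·1.3172 − 4.5147·-0.6355 = +9.0182 (running +69.4947)
Area = |Σ|/2 = |69.4947|/2 = 34.7473

Area at t=0.244: 34.7473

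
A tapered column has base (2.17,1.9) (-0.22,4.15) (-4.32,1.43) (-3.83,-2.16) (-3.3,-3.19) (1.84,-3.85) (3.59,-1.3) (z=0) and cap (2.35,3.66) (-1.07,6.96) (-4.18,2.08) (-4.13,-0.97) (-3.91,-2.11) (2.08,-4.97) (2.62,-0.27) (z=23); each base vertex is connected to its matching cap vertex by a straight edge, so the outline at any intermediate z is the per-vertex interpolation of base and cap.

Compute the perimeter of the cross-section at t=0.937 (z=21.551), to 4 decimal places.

Perimeter at t=0.937: 29.6454

Cross-section at t=0.937: each vertex is (1-t)·p0[i] + t·p1[i].
  v1: (1-0.937)·(2.17,1.9) + 0.937·(2.35,3.66) = (2.3387,3.5491)
  v2: (1-0.937)·(-0.22,4.15) + 0.937·(-1.07,6.96) = (-1.0165,6.7830)
  v3: (1-0.937)·(-4.32,1.43) + 0.937·(-4.18,2.08) = (-4.1888,2.0391)
  v4: (1-0.937)·(-3.83,-2.16) + 0.937·(-4.13,-0.97) = (-4.1111,-1.0450)
  v5: (1-0.937)·(-3.3,-3.19) + 0.937·(-3.91,-2.11) = (-3.8716,-2.1780)
  v6: (1-0.937)·(1.84,-3.85) + 0.937·(2.08,-4.97) = (2.0649,-4.8994)
  v7: (1-0.937)·(3.59,-1.3) + 0.937·(2.62,-0.27) = (2.6811,-0.3349)
Perimeter = Σ |v_{i+1} − v_i|:
  edge 1→2: √(-3.3551² + 3.2339²) = 4.6599 (running 4.6599)
  edge 2→3: √(-3.1724² + -4.7439²) = 5.7069 (running 10.3668)
  edge 3→4: √(0.0777² + -3.0840²) = 3.0850 (running 13.4518)
  edge 4→5: √(0.2395² + -1.1331²) = 1.1581 (running 14.6099)
  edge 5→6: √(5.9365² + -2.7214²) = 6.5305 (running 21.1404)
  edge 6→7: √(0.6162² + 4.5645²) = 4.6060 (running 25.7464)
  edge 7→1: √(-0.3424² + 3.8840²) = 3.8991 (running 29.6454)
Perimeter = 29.6454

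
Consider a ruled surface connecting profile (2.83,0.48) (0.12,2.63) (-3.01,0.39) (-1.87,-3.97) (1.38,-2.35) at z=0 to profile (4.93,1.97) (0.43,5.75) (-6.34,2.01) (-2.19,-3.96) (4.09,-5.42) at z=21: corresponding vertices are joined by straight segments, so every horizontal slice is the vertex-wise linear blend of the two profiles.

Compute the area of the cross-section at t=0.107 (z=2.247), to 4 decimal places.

Cross-section at t=0.107: each vertex is (1-t)·p0[i] + t·p1[i].
  v1: (1-0.107)·(2.83,0.48) + 0.107·(4.93,1.97) = (3.0547,0.6394)
  v2: (1-0.107)·(0.12,2.63) + 0.107·(0.43,5.75) = (0.1532,2.9638)
  v3: (1-0.107)·(-3.01,0.39) + 0.107·(-6.34,2.01) = (-3.3663,0.5633)
  v4: (1-0.107)·(-1.87,-3.97) + 0.107·(-2.19,-3.96) = (-1.9042,-3.9689)
  v5: (1-0.107)·(1.38,-2.35) + 0.107·(4.09,-5.42) = (1.6700,-2.6785)
Shoelace sum Σ(x_i·y_{i+1} − x_{i+1}·y_i):
  i=1: 3.0547·2.9638 − 0.1532·0.6394 = +8.9557 (running +8.9557)
  i=2: 0.1532·0.5633 − -3.3663·2.9638 = +10.0635 (running +19.0192)
  i=3: -3.3663·-3.9689 − -1.9042·0.5633 = +14.4334 (running +33.4526)
  i=4: -1.9042·-2.6785 − 1.6700·-3.9689 = +11.7285 (running +45.1811)
  i=5: 1.6700·0.6394 − 3.0547·-2.6785 = +9.2498 (running +54.4309)
Area = |Σ|/2 = |54.4309|/2 = 27.2154

Area at t=0.107: 27.2154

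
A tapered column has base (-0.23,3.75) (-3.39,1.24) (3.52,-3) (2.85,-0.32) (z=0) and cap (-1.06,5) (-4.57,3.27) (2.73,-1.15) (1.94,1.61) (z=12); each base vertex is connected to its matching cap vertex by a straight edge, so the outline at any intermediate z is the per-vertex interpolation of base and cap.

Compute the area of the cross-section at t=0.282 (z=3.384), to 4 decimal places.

Cross-section at t=0.282: each vertex is (1-t)·p0[i] + t·p1[i].
  v1: (1-0.282)·(-0.23,3.75) + 0.282·(-1.06,5) = (-0.4641,4.1025)
  v2: (1-0.282)·(-3.39,1.24) + 0.282·(-4.57,3.27) = (-3.7228,1.8125)
  v3: (1-0.282)·(3.52,-3) + 0.282·(2.73,-1.15) = (3.2972,-2.4783)
  v4: (1-0.282)·(2.85,-0.32) + 0.282·(1.94,1.61) = (2.5934,0.2243)
Shoelace sum Σ(x_i·y_{i+1} − x_{i+1}·y_i):
  i=1: -0.4641·1.8125 − -3.7228·4.1025 = +14.4315 (running +14.4315)
  i=2: -3.7228·-2.4783 − 3.2972·1.8125 = +3.2500 (running +17.6816)
  i=3: 3.2972·0.2243 − 2.5934·-2.4783 = +7.1666 (running +24.8482)
  i=4: 2.5934·4.1025 − -0.4641·0.2243 = +10.7434 (running +35.5916)
Area = |Σ|/2 = |35.5916|/2 = 17.7958

Area at t=0.282: 17.7958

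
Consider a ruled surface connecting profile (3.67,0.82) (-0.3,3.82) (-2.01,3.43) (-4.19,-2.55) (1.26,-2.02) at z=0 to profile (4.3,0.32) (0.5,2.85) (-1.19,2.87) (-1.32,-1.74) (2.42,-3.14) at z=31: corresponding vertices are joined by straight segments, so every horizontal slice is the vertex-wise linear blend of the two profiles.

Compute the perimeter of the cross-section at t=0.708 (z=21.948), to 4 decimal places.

Perimeter at t=0.708: 19.6249

Cross-section at t=0.708: each vertex is (1-t)·p0[i] + t·p1[i].
  v1: (1-0.708)·(3.67,0.82) + 0.708·(4.3,0.32) = (4.1160,0.4660)
  v2: (1-0.708)·(-0.3,3.82) + 0.708·(0.5,2.85) = (0.2664,3.1332)
  v3: (1-0.708)·(-2.01,3.43) + 0.708·(-1.19,2.87) = (-1.4294,3.0335)
  v4: (1-0.708)·(-4.19,-2.55) + 0.708·(-1.32,-1.74) = (-2.1580,-1.9765)
  v5: (1-0.708)·(1.26,-2.02) + 0.708·(2.42,-3.14) = (2.0813,-2.8130)
Perimeter = Σ |v_{i+1} − v_i|:
  edge 1→2: √(-3.8496² + 2.6672²) = 4.6834 (running 4.6834)
  edge 2→3: √(-1.6958² + -0.0997²) = 1.6988 (running 6.3821)
  edge 3→4: √(-0.7286² + -5.0100²) = 5.0627 (running 11.4449)
  edge 4→5: √(4.2393² + -0.8364²) = 4.3210 (running 15.7659)
  edge 5→1: √(2.0348² + 3.2790²) = 3.8590 (running 19.6249)
Perimeter = 19.6249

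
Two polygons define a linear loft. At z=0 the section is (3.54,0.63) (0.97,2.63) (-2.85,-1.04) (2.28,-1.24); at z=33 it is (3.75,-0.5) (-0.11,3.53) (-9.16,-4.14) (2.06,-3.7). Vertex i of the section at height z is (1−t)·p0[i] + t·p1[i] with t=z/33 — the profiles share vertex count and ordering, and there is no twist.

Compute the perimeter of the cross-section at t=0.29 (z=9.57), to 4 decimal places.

Cross-section at t=0.29: each vertex is (1-t)·p0[i] + t·p1[i].
  v1: (1-0.29)·(3.54,0.63) + 0.29·(3.75,-0.5) = (3.6009,0.3023)
  v2: (1-0.29)·(0.97,2.63) + 0.29·(-0.11,3.53) = (0.6568,2.8910)
  v3: (1-0.29)·(-2.85,-1.04) + 0.29·(-9.16,-4.14) = (-4.6799,-1.9390)
  v4: (1-0.29)·(2.28,-1.24) + 0.29·(2.06,-3.7) = (2.2162,-1.9534)
Perimeter = Σ |v_{i+1} − v_i|:
  edge 1→2: √(-2.9441² + 2.5887²) = 3.9203 (running 3.9203)
  edge 2→3: √(-5.3367² + -4.8300²) = 7.1979 (running 11.1182)
  edge 3→4: √(6.8961² + -0.0144²) = 6.8961 (running 18.0143)
  edge 4→1: √(1.3847² + 2.2557²) = 2.6468 (running 20.6611)
Perimeter = 20.6611

Perimeter at t=0.29: 20.6611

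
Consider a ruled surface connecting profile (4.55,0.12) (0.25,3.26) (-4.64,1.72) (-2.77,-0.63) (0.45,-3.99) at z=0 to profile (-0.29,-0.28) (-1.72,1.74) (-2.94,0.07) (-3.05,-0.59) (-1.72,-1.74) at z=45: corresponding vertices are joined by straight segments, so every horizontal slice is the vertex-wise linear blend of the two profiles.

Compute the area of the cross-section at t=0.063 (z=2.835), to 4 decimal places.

Area at t=0.063: 31.3032

Cross-section at t=0.063: each vertex is (1-t)·p0[i] + t·p1[i].
  v1: (1-0.063)·(4.55,0.12) + 0.063·(-0.29,-0.28) = (4.2451,0.0948)
  v2: (1-0.063)·(0.25,3.26) + 0.063·(-1.72,1.74) = (0.1259,3.1642)
  v3: (1-0.063)·(-4.64,1.72) + 0.063·(-2.94,0.07) = (-4.5329,1.6160)
  v4: (1-0.063)·(-2.77,-0.63) + 0.063·(-3.05,-0.59) = (-2.7876,-0.6275)
  v5: (1-0.063)·(0.45,-3.99) + 0.063·(-1.72,-1.74) = (0.3133,-3.8483)
Shoelace sum Σ(x_i·y_{i+1} − x_{i+1}·y_i):
  i=1: 4.2451·3.1642 − 0.1259·0.0948 = +13.4205 (running +13.4205)
  i=2: 0.1259·1.6160 − -4.5329·3.1642 = +14.5466 (running +27.9671)
  i=3: -4.5329·-0.6275 − -2.7876·1.6160 = +7.3493 (running +35.3164)
  i=4: -2.7876·-3.8483 − 0.3133·-0.6275 = +10.9241 (running +46.2405)
  i=5: 0.3133·0.0948 − 4.2451·-3.8483 = +16.3658 (running +62.6064)
Area = |Σ|/2 = |62.6064|/2 = 31.3032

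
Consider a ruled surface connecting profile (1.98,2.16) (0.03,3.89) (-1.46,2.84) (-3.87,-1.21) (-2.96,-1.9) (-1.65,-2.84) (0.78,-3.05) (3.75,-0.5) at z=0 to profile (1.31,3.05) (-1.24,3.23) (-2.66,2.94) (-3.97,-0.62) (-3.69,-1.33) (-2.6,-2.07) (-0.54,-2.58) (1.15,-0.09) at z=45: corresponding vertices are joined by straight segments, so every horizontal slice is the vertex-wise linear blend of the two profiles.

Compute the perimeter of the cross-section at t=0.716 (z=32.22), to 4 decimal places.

Cross-section at t=0.716: each vertex is (1-t)·p0[i] + t·p1[i].
  v1: (1-0.716)·(1.98,2.16) + 0.716·(1.31,3.05) = (1.5003,2.7972)
  v2: (1-0.716)·(0.03,3.89) + 0.716·(-1.24,3.23) = (-0.8793,3.4174)
  v3: (1-0.716)·(-1.46,2.84) + 0.716·(-2.66,2.94) = (-2.3192,2.9116)
  v4: (1-0.716)·(-3.87,-1.21) + 0.716·(-3.97,-0.62) = (-3.9416,-0.7876)
  v5: (1-0.716)·(-2.96,-1.9) + 0.716·(-3.69,-1.33) = (-3.4827,-1.4919)
  v6: (1-0.716)·(-1.65,-2.84) + 0.716·(-2.6,-2.07) = (-2.3302,-2.2887)
  v7: (1-0.716)·(0.78,-3.05) + 0.716·(-0.54,-2.58) = (-0.1651,-2.7135)
  v8: (1-0.716)·(3.75,-0.5) + 0.716·(1.15,-0.09) = (1.8884,-0.2064)
Perimeter = Σ |v_{i+1} − v_i|:
  edge 1→2: √(-2.3796² + 0.6202²) = 2.4591 (running 2.4591)
  edge 2→3: √(-1.4399² + -0.5058²) = 1.5261 (running 3.9852)
  edge 3→4: √(-1.6224² + -3.6992²) = 4.0393 (running 8.0245)
  edge 4→5: √(0.4589² + -0.7043²) = 0.8406 (running 8.8652)
  edge 5→6: √(1.1525² + -0.7968²) = 1.4011 (running 10.2663)
  edge 6→7: √(2.1651² + -0.4248²) = 2.2064 (running 12.4727)
  edge 7→8: √(2.0535² + 2.5070²) = 3.2407 (running 15.7134)
  edge 8→1: √(-0.3881² + 3.0037²) = 3.0287 (running 18.7420)
Perimeter = 18.7420

Perimeter at t=0.716: 18.7420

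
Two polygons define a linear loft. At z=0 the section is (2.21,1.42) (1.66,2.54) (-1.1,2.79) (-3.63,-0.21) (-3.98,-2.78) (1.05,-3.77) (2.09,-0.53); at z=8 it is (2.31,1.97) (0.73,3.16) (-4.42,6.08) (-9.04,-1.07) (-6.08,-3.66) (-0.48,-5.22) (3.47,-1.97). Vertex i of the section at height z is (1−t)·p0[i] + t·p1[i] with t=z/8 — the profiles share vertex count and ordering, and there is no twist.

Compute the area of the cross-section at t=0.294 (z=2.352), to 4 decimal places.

Cross-section at t=0.294: each vertex is (1-t)·p0[i] + t·p1[i].
  v1: (1-0.294)·(2.21,1.42) + 0.294·(2.31,1.97) = (2.2394,1.5817)
  v2: (1-0.294)·(1.66,2.54) + 0.294·(0.73,3.16) = (1.3866,2.7223)
  v3: (1-0.294)·(-1.1,2.79) + 0.294·(-4.42,6.08) = (-2.0761,3.7573)
  v4: (1-0.294)·(-3.63,-0.21) + 0.294·(-9.04,-1.07) = (-5.2205,-0.4628)
  v5: (1-0.294)·(-3.98,-2.78) + 0.294·(-6.08,-3.66) = (-4.5974,-3.0387)
  v6: (1-0.294)·(1.05,-3.77) + 0.294·(-0.48,-5.22) = (0.6002,-4.1963)
  v7: (1-0.294)·(2.09,-0.53) + 0.294·(3.47,-1.97) = (2.4957,-0.9534)
Shoelace sum Σ(x_i·y_{i+1} − x_{i+1}·y_i):
  i=1: 2.2394·2.7223 − 1.3866·1.5817 = +3.9031 (running +3.9031)
  i=2: 1.3866·3.7573 − -2.0761·2.7223 = +10.8614 (running +14.7645)
  i=3: -2.0761·-0.4628 − -5.2205·3.7573 = +20.5758 (running +35.3404)
  i=4: -5.2205·-3.0387 − -4.5974·-0.4628 = +13.7359 (running +49.0763)
  i=5: -4.5974·-4.1963 − 0.6002·-3.0387 = +21.1158 (running +70.1921)
  i=6: 0.6002·-0.9534 − 2.4957·-4.1963 = +9.9006 (running +80.0927)
  i=7: 2.4957·1.5817 − 2.2394·-0.9534 = +6.0824 (running +86.1751)
Area = |Σ|/2 = |86.1751|/2 = 43.0876

Area at t=0.294: 43.0876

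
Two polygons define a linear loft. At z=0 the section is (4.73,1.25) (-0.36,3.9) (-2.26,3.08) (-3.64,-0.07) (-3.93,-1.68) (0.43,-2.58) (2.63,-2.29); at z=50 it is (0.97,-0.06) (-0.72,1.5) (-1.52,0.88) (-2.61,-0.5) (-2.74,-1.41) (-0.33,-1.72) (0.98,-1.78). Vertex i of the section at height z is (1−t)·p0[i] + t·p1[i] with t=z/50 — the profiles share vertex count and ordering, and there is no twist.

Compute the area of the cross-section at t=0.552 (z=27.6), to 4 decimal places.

Cross-section at t=0.552: each vertex is (1-t)·p0[i] + t·p1[i].
  v1: (1-0.552)·(4.73,1.25) + 0.552·(0.97,-0.06) = (2.6545,0.5269)
  v2: (1-0.552)·(-0.36,3.9) + 0.552·(-0.72,1.5) = (-0.5587,2.5752)
  v3: (1-0.552)·(-2.26,3.08) + 0.552·(-1.52,0.88) = (-1.8515,1.8656)
  v4: (1-0.552)·(-3.64,-0.07) + 0.552·(-2.61,-0.5) = (-3.0714,-0.3074)
  v5: (1-0.552)·(-3.93,-1.68) + 0.552·(-2.74,-1.41) = (-3.2731,-1.5310)
  v6: (1-0.552)·(0.43,-2.58) + 0.552·(-0.33,-1.72) = (0.0105,-2.1053)
  v7: (1-0.552)·(2.63,-2.29) + 0.552·(0.98,-1.78) = (1.7192,-2.0085)
Shoelace sum Σ(x_i·y_{i+1} − x_{i+1}·y_i):
  i=1: 2.6545·2.5752 − -0.5587·0.5269 = +7.1302 (running +7.1302)
  i=2: -0.5587·1.8656 − -1.8515·2.5752 = +3.7257 (running +10.8559)
  i=3: -1.8515·-0.3074 − -3.0714·1.8656 = +6.2992 (running +17.1550)
  i=4: -3.0714·-1.5310 − -3.2731·-0.3074 = +3.6962 (running +20.8513)
  i=5: -3.2731·-2.1053 − 0.0105·-1.5310 = +6.9069 (running +27.7581)
  i=6: 0.0105·-2.0085 − 1.7192·-2.1053 = +3.5983 (running +31.3565)
  i=7: 1.7192·0.5269 − 2.6545·-2.0085 = +6.2373 (running +37.5938)
Area = |Σ|/2 = |37.5938|/2 = 18.7969

Area at t=0.552: 18.7969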